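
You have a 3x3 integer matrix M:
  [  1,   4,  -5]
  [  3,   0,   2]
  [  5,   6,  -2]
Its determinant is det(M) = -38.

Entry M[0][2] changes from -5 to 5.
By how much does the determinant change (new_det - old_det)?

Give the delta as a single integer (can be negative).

Cofactor C_02 = 18
Entry delta = 5 - -5 = 10
Det delta = entry_delta * cofactor = 10 * 18 = 180

Answer: 180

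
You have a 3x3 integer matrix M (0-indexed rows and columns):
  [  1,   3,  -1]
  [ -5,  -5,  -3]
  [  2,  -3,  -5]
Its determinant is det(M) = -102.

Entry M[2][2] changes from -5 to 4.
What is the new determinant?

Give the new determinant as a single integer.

Answer: -12

Derivation:
det is linear in row 2: changing M[2][2] by delta changes det by delta * cofactor(2,2).
Cofactor C_22 = (-1)^(2+2) * minor(2,2) = 10
Entry delta = 4 - -5 = 9
Det delta = 9 * 10 = 90
New det = -102 + 90 = -12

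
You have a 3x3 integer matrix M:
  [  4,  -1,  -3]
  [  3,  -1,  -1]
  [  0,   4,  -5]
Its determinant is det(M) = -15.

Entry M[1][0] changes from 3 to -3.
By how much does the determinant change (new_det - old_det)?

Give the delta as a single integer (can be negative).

Cofactor C_10 = -17
Entry delta = -3 - 3 = -6
Det delta = entry_delta * cofactor = -6 * -17 = 102

Answer: 102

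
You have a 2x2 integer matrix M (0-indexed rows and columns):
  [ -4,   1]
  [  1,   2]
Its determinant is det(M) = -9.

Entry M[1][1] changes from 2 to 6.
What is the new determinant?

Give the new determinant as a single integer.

det is linear in row 1: changing M[1][1] by delta changes det by delta * cofactor(1,1).
Cofactor C_11 = (-1)^(1+1) * minor(1,1) = -4
Entry delta = 6 - 2 = 4
Det delta = 4 * -4 = -16
New det = -9 + -16 = -25

Answer: -25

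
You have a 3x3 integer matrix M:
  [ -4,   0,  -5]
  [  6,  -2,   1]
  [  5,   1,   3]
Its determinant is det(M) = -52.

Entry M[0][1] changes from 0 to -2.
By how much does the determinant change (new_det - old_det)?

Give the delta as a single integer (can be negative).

Answer: 26

Derivation:
Cofactor C_01 = -13
Entry delta = -2 - 0 = -2
Det delta = entry_delta * cofactor = -2 * -13 = 26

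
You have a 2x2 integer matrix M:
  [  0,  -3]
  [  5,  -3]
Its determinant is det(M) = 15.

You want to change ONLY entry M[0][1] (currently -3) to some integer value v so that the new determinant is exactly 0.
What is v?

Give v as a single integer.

Answer: 0

Derivation:
det is linear in entry M[0][1]: det = old_det + (v - -3) * C_01
Cofactor C_01 = -5
Want det = 0: 15 + (v - -3) * -5 = 0
  (v - -3) = -15 / -5 = 3
  v = -3 + (3) = 0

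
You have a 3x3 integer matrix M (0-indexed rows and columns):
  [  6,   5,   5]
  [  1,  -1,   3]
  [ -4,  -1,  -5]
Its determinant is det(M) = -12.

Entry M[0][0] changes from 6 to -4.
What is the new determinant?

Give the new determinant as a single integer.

det is linear in row 0: changing M[0][0] by delta changes det by delta * cofactor(0,0).
Cofactor C_00 = (-1)^(0+0) * minor(0,0) = 8
Entry delta = -4 - 6 = -10
Det delta = -10 * 8 = -80
New det = -12 + -80 = -92

Answer: -92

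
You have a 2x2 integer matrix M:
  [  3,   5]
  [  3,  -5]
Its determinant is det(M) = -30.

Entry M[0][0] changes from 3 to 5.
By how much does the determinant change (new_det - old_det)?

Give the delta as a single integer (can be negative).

Cofactor C_00 = -5
Entry delta = 5 - 3 = 2
Det delta = entry_delta * cofactor = 2 * -5 = -10

Answer: -10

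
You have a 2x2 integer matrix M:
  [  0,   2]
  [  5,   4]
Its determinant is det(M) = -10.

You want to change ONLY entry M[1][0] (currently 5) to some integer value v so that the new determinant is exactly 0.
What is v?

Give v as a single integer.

Answer: 0

Derivation:
det is linear in entry M[1][0]: det = old_det + (v - 5) * C_10
Cofactor C_10 = -2
Want det = 0: -10 + (v - 5) * -2 = 0
  (v - 5) = 10 / -2 = -5
  v = 5 + (-5) = 0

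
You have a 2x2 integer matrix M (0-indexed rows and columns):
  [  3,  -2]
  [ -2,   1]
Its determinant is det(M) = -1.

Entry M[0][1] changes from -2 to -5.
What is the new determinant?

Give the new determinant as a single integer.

det is linear in row 0: changing M[0][1] by delta changes det by delta * cofactor(0,1).
Cofactor C_01 = (-1)^(0+1) * minor(0,1) = 2
Entry delta = -5 - -2 = -3
Det delta = -3 * 2 = -6
New det = -1 + -6 = -7

Answer: -7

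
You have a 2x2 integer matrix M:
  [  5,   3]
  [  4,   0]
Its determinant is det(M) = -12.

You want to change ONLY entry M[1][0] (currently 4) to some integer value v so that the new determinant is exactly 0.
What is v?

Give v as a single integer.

det is linear in entry M[1][0]: det = old_det + (v - 4) * C_10
Cofactor C_10 = -3
Want det = 0: -12 + (v - 4) * -3 = 0
  (v - 4) = 12 / -3 = -4
  v = 4 + (-4) = 0

Answer: 0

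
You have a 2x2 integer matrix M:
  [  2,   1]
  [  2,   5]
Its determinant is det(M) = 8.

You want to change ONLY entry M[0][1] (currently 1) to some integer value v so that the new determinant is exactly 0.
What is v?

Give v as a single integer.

det is linear in entry M[0][1]: det = old_det + (v - 1) * C_01
Cofactor C_01 = -2
Want det = 0: 8 + (v - 1) * -2 = 0
  (v - 1) = -8 / -2 = 4
  v = 1 + (4) = 5

Answer: 5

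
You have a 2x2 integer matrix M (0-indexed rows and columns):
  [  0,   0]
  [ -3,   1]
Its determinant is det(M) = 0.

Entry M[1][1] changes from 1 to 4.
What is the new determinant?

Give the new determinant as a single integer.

Answer: 0

Derivation:
det is linear in row 1: changing M[1][1] by delta changes det by delta * cofactor(1,1).
Cofactor C_11 = (-1)^(1+1) * minor(1,1) = 0
Entry delta = 4 - 1 = 3
Det delta = 3 * 0 = 0
New det = 0 + 0 = 0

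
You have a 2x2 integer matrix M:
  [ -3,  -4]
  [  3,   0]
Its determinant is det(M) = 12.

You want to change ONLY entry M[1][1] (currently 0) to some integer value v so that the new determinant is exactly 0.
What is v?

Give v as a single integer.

det is linear in entry M[1][1]: det = old_det + (v - 0) * C_11
Cofactor C_11 = -3
Want det = 0: 12 + (v - 0) * -3 = 0
  (v - 0) = -12 / -3 = 4
  v = 0 + (4) = 4

Answer: 4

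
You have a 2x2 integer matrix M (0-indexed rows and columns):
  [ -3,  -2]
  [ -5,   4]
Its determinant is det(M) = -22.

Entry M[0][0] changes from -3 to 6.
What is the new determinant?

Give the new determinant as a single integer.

det is linear in row 0: changing M[0][0] by delta changes det by delta * cofactor(0,0).
Cofactor C_00 = (-1)^(0+0) * minor(0,0) = 4
Entry delta = 6 - -3 = 9
Det delta = 9 * 4 = 36
New det = -22 + 36 = 14

Answer: 14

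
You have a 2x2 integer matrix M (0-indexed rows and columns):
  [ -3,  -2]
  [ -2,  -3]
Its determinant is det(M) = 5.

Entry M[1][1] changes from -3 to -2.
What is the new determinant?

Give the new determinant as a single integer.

Answer: 2

Derivation:
det is linear in row 1: changing M[1][1] by delta changes det by delta * cofactor(1,1).
Cofactor C_11 = (-1)^(1+1) * minor(1,1) = -3
Entry delta = -2 - -3 = 1
Det delta = 1 * -3 = -3
New det = 5 + -3 = 2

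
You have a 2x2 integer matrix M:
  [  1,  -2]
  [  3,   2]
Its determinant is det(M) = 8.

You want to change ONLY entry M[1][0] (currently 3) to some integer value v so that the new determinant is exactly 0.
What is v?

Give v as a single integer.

det is linear in entry M[1][0]: det = old_det + (v - 3) * C_10
Cofactor C_10 = 2
Want det = 0: 8 + (v - 3) * 2 = 0
  (v - 3) = -8 / 2 = -4
  v = 3 + (-4) = -1

Answer: -1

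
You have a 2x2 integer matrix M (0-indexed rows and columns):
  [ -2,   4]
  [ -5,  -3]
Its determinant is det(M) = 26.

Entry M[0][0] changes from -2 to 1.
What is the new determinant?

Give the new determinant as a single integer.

det is linear in row 0: changing M[0][0] by delta changes det by delta * cofactor(0,0).
Cofactor C_00 = (-1)^(0+0) * minor(0,0) = -3
Entry delta = 1 - -2 = 3
Det delta = 3 * -3 = -9
New det = 26 + -9 = 17

Answer: 17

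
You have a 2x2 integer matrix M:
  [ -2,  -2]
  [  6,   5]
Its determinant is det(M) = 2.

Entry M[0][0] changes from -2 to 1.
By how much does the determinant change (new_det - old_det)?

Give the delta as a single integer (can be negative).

Answer: 15

Derivation:
Cofactor C_00 = 5
Entry delta = 1 - -2 = 3
Det delta = entry_delta * cofactor = 3 * 5 = 15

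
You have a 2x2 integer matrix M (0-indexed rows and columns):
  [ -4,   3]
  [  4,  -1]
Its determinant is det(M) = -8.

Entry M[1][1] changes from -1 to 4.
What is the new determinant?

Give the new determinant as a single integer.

det is linear in row 1: changing M[1][1] by delta changes det by delta * cofactor(1,1).
Cofactor C_11 = (-1)^(1+1) * minor(1,1) = -4
Entry delta = 4 - -1 = 5
Det delta = 5 * -4 = -20
New det = -8 + -20 = -28

Answer: -28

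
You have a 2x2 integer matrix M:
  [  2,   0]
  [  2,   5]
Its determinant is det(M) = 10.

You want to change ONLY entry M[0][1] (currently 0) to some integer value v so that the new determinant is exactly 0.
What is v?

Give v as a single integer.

Answer: 5

Derivation:
det is linear in entry M[0][1]: det = old_det + (v - 0) * C_01
Cofactor C_01 = -2
Want det = 0: 10 + (v - 0) * -2 = 0
  (v - 0) = -10 / -2 = 5
  v = 0 + (5) = 5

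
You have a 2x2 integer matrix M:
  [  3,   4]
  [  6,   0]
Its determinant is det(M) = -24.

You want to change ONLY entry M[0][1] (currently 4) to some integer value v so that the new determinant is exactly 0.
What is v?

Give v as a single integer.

det is linear in entry M[0][1]: det = old_det + (v - 4) * C_01
Cofactor C_01 = -6
Want det = 0: -24 + (v - 4) * -6 = 0
  (v - 4) = 24 / -6 = -4
  v = 4 + (-4) = 0

Answer: 0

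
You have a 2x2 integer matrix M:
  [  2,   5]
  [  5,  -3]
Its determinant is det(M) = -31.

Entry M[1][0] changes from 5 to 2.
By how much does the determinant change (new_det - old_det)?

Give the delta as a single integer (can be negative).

Cofactor C_10 = -5
Entry delta = 2 - 5 = -3
Det delta = entry_delta * cofactor = -3 * -5 = 15

Answer: 15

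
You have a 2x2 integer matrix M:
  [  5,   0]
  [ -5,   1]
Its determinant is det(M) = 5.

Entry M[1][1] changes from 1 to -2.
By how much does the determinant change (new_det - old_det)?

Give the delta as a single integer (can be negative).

Answer: -15

Derivation:
Cofactor C_11 = 5
Entry delta = -2 - 1 = -3
Det delta = entry_delta * cofactor = -3 * 5 = -15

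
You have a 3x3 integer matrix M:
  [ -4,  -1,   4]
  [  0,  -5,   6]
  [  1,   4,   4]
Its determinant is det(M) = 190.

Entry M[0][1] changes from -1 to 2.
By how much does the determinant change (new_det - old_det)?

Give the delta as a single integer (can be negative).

Answer: 18

Derivation:
Cofactor C_01 = 6
Entry delta = 2 - -1 = 3
Det delta = entry_delta * cofactor = 3 * 6 = 18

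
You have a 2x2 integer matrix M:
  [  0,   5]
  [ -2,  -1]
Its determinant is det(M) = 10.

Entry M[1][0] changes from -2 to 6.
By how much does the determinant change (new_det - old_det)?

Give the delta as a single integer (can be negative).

Answer: -40

Derivation:
Cofactor C_10 = -5
Entry delta = 6 - -2 = 8
Det delta = entry_delta * cofactor = 8 * -5 = -40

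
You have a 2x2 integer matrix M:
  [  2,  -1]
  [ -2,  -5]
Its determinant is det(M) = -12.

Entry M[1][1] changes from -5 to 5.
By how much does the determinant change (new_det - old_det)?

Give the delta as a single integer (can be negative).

Cofactor C_11 = 2
Entry delta = 5 - -5 = 10
Det delta = entry_delta * cofactor = 10 * 2 = 20

Answer: 20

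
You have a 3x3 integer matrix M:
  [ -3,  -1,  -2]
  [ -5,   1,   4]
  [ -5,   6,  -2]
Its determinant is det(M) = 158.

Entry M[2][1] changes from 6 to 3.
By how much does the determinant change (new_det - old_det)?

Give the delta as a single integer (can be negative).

Cofactor C_21 = 22
Entry delta = 3 - 6 = -3
Det delta = entry_delta * cofactor = -3 * 22 = -66

Answer: -66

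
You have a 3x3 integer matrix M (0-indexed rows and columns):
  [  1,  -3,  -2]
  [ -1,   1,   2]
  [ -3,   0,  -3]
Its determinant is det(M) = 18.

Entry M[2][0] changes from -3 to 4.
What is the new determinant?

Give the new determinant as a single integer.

det is linear in row 2: changing M[2][0] by delta changes det by delta * cofactor(2,0).
Cofactor C_20 = (-1)^(2+0) * minor(2,0) = -4
Entry delta = 4 - -3 = 7
Det delta = 7 * -4 = -28
New det = 18 + -28 = -10

Answer: -10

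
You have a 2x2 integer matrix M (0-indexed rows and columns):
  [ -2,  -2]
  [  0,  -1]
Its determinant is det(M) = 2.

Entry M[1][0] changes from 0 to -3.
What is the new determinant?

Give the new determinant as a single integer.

det is linear in row 1: changing M[1][0] by delta changes det by delta * cofactor(1,0).
Cofactor C_10 = (-1)^(1+0) * minor(1,0) = 2
Entry delta = -3 - 0 = -3
Det delta = -3 * 2 = -6
New det = 2 + -6 = -4

Answer: -4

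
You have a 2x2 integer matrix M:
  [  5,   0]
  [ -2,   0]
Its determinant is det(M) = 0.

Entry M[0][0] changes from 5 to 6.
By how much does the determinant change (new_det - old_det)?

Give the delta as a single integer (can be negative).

Cofactor C_00 = 0
Entry delta = 6 - 5 = 1
Det delta = entry_delta * cofactor = 1 * 0 = 0

Answer: 0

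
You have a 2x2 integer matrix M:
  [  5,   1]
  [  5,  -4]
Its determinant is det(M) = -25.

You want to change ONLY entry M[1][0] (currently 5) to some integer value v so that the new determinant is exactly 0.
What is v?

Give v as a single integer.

Answer: -20

Derivation:
det is linear in entry M[1][0]: det = old_det + (v - 5) * C_10
Cofactor C_10 = -1
Want det = 0: -25 + (v - 5) * -1 = 0
  (v - 5) = 25 / -1 = -25
  v = 5 + (-25) = -20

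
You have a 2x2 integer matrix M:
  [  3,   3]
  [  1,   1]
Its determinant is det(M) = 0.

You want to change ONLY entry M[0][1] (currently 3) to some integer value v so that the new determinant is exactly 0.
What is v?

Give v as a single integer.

det is linear in entry M[0][1]: det = old_det + (v - 3) * C_01
Cofactor C_01 = -1
Want det = 0: 0 + (v - 3) * -1 = 0
  (v - 3) = 0 / -1 = 0
  v = 3 + (0) = 3

Answer: 3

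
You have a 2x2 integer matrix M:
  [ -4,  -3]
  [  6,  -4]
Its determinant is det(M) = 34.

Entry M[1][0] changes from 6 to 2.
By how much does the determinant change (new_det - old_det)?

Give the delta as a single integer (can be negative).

Cofactor C_10 = 3
Entry delta = 2 - 6 = -4
Det delta = entry_delta * cofactor = -4 * 3 = -12

Answer: -12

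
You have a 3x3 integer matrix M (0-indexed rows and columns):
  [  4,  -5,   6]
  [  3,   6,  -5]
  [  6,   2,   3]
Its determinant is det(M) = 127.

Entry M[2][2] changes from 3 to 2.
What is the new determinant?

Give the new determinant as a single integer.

Answer: 88

Derivation:
det is linear in row 2: changing M[2][2] by delta changes det by delta * cofactor(2,2).
Cofactor C_22 = (-1)^(2+2) * minor(2,2) = 39
Entry delta = 2 - 3 = -1
Det delta = -1 * 39 = -39
New det = 127 + -39 = 88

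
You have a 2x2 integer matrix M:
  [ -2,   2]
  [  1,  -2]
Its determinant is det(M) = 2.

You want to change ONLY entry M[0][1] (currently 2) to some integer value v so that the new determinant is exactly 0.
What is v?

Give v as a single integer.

det is linear in entry M[0][1]: det = old_det + (v - 2) * C_01
Cofactor C_01 = -1
Want det = 0: 2 + (v - 2) * -1 = 0
  (v - 2) = -2 / -1 = 2
  v = 2 + (2) = 4

Answer: 4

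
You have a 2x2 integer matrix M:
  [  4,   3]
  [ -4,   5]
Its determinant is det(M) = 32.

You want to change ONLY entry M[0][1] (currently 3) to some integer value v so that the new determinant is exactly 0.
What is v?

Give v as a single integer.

Answer: -5

Derivation:
det is linear in entry M[0][1]: det = old_det + (v - 3) * C_01
Cofactor C_01 = 4
Want det = 0: 32 + (v - 3) * 4 = 0
  (v - 3) = -32 / 4 = -8
  v = 3 + (-8) = -5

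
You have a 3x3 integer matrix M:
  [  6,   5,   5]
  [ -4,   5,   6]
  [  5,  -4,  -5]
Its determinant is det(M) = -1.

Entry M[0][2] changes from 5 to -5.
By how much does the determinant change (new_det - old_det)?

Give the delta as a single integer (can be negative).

Answer: 90

Derivation:
Cofactor C_02 = -9
Entry delta = -5 - 5 = -10
Det delta = entry_delta * cofactor = -10 * -9 = 90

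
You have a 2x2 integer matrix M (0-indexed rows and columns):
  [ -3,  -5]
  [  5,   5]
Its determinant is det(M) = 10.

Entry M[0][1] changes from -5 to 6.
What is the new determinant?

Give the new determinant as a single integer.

det is linear in row 0: changing M[0][1] by delta changes det by delta * cofactor(0,1).
Cofactor C_01 = (-1)^(0+1) * minor(0,1) = -5
Entry delta = 6 - -5 = 11
Det delta = 11 * -5 = -55
New det = 10 + -55 = -45

Answer: -45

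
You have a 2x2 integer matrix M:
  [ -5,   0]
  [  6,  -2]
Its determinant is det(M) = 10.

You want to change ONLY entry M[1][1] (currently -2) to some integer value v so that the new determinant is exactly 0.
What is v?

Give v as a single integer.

det is linear in entry M[1][1]: det = old_det + (v - -2) * C_11
Cofactor C_11 = -5
Want det = 0: 10 + (v - -2) * -5 = 0
  (v - -2) = -10 / -5 = 2
  v = -2 + (2) = 0

Answer: 0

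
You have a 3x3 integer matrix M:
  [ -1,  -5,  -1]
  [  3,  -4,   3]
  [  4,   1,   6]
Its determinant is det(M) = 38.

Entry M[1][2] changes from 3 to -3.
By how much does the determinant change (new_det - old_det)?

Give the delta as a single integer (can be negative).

Cofactor C_12 = -19
Entry delta = -3 - 3 = -6
Det delta = entry_delta * cofactor = -6 * -19 = 114

Answer: 114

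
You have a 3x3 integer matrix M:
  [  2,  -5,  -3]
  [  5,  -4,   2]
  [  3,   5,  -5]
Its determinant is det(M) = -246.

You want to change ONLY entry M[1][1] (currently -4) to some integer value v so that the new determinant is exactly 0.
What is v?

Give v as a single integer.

det is linear in entry M[1][1]: det = old_det + (v - -4) * C_11
Cofactor C_11 = -1
Want det = 0: -246 + (v - -4) * -1 = 0
  (v - -4) = 246 / -1 = -246
  v = -4 + (-246) = -250

Answer: -250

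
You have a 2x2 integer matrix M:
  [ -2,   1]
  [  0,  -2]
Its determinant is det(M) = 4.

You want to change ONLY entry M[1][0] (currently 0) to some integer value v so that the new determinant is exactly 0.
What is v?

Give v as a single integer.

Answer: 4

Derivation:
det is linear in entry M[1][0]: det = old_det + (v - 0) * C_10
Cofactor C_10 = -1
Want det = 0: 4 + (v - 0) * -1 = 0
  (v - 0) = -4 / -1 = 4
  v = 0 + (4) = 4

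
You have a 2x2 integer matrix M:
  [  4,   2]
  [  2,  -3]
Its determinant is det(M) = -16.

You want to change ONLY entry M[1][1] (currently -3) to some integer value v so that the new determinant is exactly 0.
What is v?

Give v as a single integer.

det is linear in entry M[1][1]: det = old_det + (v - -3) * C_11
Cofactor C_11 = 4
Want det = 0: -16 + (v - -3) * 4 = 0
  (v - -3) = 16 / 4 = 4
  v = -3 + (4) = 1

Answer: 1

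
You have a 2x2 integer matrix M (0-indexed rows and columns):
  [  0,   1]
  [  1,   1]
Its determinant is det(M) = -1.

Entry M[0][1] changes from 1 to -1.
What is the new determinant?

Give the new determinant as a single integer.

det is linear in row 0: changing M[0][1] by delta changes det by delta * cofactor(0,1).
Cofactor C_01 = (-1)^(0+1) * minor(0,1) = -1
Entry delta = -1 - 1 = -2
Det delta = -2 * -1 = 2
New det = -1 + 2 = 1

Answer: 1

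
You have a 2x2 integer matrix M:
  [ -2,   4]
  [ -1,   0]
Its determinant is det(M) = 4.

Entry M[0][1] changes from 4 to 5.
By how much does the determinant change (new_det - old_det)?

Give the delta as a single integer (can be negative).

Answer: 1

Derivation:
Cofactor C_01 = 1
Entry delta = 5 - 4 = 1
Det delta = entry_delta * cofactor = 1 * 1 = 1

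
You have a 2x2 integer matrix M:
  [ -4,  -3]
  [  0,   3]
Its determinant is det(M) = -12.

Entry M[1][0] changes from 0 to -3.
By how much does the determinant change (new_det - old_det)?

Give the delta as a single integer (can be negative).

Cofactor C_10 = 3
Entry delta = -3 - 0 = -3
Det delta = entry_delta * cofactor = -3 * 3 = -9

Answer: -9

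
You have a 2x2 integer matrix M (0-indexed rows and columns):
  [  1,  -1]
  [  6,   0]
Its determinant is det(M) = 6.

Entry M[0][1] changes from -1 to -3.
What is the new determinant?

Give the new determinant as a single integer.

Answer: 18

Derivation:
det is linear in row 0: changing M[0][1] by delta changes det by delta * cofactor(0,1).
Cofactor C_01 = (-1)^(0+1) * minor(0,1) = -6
Entry delta = -3 - -1 = -2
Det delta = -2 * -6 = 12
New det = 6 + 12 = 18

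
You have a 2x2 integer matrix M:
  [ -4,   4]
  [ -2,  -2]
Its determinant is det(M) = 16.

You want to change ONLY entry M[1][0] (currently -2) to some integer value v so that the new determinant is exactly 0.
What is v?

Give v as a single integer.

Answer: 2

Derivation:
det is linear in entry M[1][0]: det = old_det + (v - -2) * C_10
Cofactor C_10 = -4
Want det = 0: 16 + (v - -2) * -4 = 0
  (v - -2) = -16 / -4 = 4
  v = -2 + (4) = 2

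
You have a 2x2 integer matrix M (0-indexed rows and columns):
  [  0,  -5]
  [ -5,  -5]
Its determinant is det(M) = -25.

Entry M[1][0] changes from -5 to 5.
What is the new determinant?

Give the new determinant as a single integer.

det is linear in row 1: changing M[1][0] by delta changes det by delta * cofactor(1,0).
Cofactor C_10 = (-1)^(1+0) * minor(1,0) = 5
Entry delta = 5 - -5 = 10
Det delta = 10 * 5 = 50
New det = -25 + 50 = 25

Answer: 25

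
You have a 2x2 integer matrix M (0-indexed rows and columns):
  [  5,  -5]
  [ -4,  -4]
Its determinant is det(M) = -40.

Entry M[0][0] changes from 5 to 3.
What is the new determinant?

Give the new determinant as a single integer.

Answer: -32

Derivation:
det is linear in row 0: changing M[0][0] by delta changes det by delta * cofactor(0,0).
Cofactor C_00 = (-1)^(0+0) * minor(0,0) = -4
Entry delta = 3 - 5 = -2
Det delta = -2 * -4 = 8
New det = -40 + 8 = -32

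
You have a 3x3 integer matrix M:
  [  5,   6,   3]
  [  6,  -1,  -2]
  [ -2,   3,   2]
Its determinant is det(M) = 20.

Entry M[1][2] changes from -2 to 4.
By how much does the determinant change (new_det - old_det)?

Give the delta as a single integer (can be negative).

Answer: -162

Derivation:
Cofactor C_12 = -27
Entry delta = 4 - -2 = 6
Det delta = entry_delta * cofactor = 6 * -27 = -162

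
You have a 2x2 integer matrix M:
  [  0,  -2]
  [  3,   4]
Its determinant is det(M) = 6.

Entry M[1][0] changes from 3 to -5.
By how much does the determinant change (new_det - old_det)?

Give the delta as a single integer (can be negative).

Cofactor C_10 = 2
Entry delta = -5 - 3 = -8
Det delta = entry_delta * cofactor = -8 * 2 = -16

Answer: -16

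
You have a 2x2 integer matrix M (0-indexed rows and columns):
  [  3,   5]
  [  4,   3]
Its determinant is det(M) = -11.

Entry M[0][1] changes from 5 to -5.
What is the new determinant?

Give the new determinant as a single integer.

det is linear in row 0: changing M[0][1] by delta changes det by delta * cofactor(0,1).
Cofactor C_01 = (-1)^(0+1) * minor(0,1) = -4
Entry delta = -5 - 5 = -10
Det delta = -10 * -4 = 40
New det = -11 + 40 = 29

Answer: 29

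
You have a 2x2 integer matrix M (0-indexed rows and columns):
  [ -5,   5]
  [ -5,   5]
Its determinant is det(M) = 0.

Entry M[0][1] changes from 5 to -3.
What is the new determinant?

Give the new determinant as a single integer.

Answer: -40

Derivation:
det is linear in row 0: changing M[0][1] by delta changes det by delta * cofactor(0,1).
Cofactor C_01 = (-1)^(0+1) * minor(0,1) = 5
Entry delta = -3 - 5 = -8
Det delta = -8 * 5 = -40
New det = 0 + -40 = -40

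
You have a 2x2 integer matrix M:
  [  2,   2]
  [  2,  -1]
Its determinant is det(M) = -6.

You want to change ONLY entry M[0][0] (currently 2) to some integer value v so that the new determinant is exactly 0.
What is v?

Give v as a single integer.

det is linear in entry M[0][0]: det = old_det + (v - 2) * C_00
Cofactor C_00 = -1
Want det = 0: -6 + (v - 2) * -1 = 0
  (v - 2) = 6 / -1 = -6
  v = 2 + (-6) = -4

Answer: -4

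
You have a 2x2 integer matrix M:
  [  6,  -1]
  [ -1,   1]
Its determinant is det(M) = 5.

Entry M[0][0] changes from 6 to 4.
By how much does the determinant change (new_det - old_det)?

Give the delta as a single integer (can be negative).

Answer: -2

Derivation:
Cofactor C_00 = 1
Entry delta = 4 - 6 = -2
Det delta = entry_delta * cofactor = -2 * 1 = -2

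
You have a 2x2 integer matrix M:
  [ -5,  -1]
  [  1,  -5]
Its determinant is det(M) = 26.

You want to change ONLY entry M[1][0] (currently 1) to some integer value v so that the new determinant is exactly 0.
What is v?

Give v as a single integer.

Answer: -25

Derivation:
det is linear in entry M[1][0]: det = old_det + (v - 1) * C_10
Cofactor C_10 = 1
Want det = 0: 26 + (v - 1) * 1 = 0
  (v - 1) = -26 / 1 = -26
  v = 1 + (-26) = -25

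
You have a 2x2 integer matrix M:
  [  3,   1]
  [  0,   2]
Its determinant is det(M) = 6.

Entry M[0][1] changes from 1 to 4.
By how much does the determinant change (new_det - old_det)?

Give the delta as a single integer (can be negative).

Answer: 0

Derivation:
Cofactor C_01 = 0
Entry delta = 4 - 1 = 3
Det delta = entry_delta * cofactor = 3 * 0 = 0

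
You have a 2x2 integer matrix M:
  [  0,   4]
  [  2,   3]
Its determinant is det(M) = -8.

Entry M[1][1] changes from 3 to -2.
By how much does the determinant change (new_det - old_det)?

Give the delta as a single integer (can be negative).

Cofactor C_11 = 0
Entry delta = -2 - 3 = -5
Det delta = entry_delta * cofactor = -5 * 0 = 0

Answer: 0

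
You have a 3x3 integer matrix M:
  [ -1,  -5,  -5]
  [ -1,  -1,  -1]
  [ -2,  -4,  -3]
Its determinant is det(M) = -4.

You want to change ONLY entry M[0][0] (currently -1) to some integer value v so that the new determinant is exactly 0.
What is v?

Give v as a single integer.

det is linear in entry M[0][0]: det = old_det + (v - -1) * C_00
Cofactor C_00 = -1
Want det = 0: -4 + (v - -1) * -1 = 0
  (v - -1) = 4 / -1 = -4
  v = -1 + (-4) = -5

Answer: -5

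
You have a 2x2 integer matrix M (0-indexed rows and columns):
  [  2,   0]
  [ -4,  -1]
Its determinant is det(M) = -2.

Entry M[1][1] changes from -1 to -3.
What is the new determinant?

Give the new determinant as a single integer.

det is linear in row 1: changing M[1][1] by delta changes det by delta * cofactor(1,1).
Cofactor C_11 = (-1)^(1+1) * minor(1,1) = 2
Entry delta = -3 - -1 = -2
Det delta = -2 * 2 = -4
New det = -2 + -4 = -6

Answer: -6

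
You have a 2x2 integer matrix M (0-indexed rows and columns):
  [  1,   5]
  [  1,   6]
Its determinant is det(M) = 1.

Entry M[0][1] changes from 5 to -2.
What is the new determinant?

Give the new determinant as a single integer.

det is linear in row 0: changing M[0][1] by delta changes det by delta * cofactor(0,1).
Cofactor C_01 = (-1)^(0+1) * minor(0,1) = -1
Entry delta = -2 - 5 = -7
Det delta = -7 * -1 = 7
New det = 1 + 7 = 8

Answer: 8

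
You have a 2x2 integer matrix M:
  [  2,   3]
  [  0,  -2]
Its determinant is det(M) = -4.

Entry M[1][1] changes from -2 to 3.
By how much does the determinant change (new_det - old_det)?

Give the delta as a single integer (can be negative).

Answer: 10

Derivation:
Cofactor C_11 = 2
Entry delta = 3 - -2 = 5
Det delta = entry_delta * cofactor = 5 * 2 = 10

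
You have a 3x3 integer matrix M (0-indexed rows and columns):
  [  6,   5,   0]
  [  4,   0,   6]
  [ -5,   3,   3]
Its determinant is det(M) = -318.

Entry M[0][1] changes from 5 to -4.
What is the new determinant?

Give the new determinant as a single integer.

Answer: 60

Derivation:
det is linear in row 0: changing M[0][1] by delta changes det by delta * cofactor(0,1).
Cofactor C_01 = (-1)^(0+1) * minor(0,1) = -42
Entry delta = -4 - 5 = -9
Det delta = -9 * -42 = 378
New det = -318 + 378 = 60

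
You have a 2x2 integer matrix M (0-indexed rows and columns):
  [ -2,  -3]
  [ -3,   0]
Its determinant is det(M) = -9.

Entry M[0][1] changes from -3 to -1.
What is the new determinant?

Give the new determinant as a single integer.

det is linear in row 0: changing M[0][1] by delta changes det by delta * cofactor(0,1).
Cofactor C_01 = (-1)^(0+1) * minor(0,1) = 3
Entry delta = -1 - -3 = 2
Det delta = 2 * 3 = 6
New det = -9 + 6 = -3

Answer: -3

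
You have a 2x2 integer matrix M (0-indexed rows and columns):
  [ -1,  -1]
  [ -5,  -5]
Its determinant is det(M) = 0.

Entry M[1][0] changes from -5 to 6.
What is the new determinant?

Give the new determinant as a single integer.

Answer: 11

Derivation:
det is linear in row 1: changing M[1][0] by delta changes det by delta * cofactor(1,0).
Cofactor C_10 = (-1)^(1+0) * minor(1,0) = 1
Entry delta = 6 - -5 = 11
Det delta = 11 * 1 = 11
New det = 0 + 11 = 11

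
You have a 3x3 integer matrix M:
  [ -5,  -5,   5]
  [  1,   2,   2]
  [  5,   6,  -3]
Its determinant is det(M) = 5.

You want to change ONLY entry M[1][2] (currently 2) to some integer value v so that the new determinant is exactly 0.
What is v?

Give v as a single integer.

Answer: 1

Derivation:
det is linear in entry M[1][2]: det = old_det + (v - 2) * C_12
Cofactor C_12 = 5
Want det = 0: 5 + (v - 2) * 5 = 0
  (v - 2) = -5 / 5 = -1
  v = 2 + (-1) = 1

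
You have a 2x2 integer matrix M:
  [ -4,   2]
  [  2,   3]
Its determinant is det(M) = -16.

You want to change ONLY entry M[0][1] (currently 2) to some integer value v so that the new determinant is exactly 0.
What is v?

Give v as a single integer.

Answer: -6

Derivation:
det is linear in entry M[0][1]: det = old_det + (v - 2) * C_01
Cofactor C_01 = -2
Want det = 0: -16 + (v - 2) * -2 = 0
  (v - 2) = 16 / -2 = -8
  v = 2 + (-8) = -6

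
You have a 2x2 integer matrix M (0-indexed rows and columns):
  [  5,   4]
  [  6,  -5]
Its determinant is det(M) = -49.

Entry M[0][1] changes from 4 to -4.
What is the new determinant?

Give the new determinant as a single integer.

Answer: -1

Derivation:
det is linear in row 0: changing M[0][1] by delta changes det by delta * cofactor(0,1).
Cofactor C_01 = (-1)^(0+1) * minor(0,1) = -6
Entry delta = -4 - 4 = -8
Det delta = -8 * -6 = 48
New det = -49 + 48 = -1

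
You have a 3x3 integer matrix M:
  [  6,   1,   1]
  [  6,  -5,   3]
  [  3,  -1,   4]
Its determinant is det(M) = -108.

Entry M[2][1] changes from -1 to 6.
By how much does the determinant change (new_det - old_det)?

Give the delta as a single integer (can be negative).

Answer: -84

Derivation:
Cofactor C_21 = -12
Entry delta = 6 - -1 = 7
Det delta = entry_delta * cofactor = 7 * -12 = -84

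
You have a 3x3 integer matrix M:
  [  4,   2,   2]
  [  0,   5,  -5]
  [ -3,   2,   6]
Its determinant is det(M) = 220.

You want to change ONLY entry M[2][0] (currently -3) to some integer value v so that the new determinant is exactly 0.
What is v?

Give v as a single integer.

Answer: 8

Derivation:
det is linear in entry M[2][0]: det = old_det + (v - -3) * C_20
Cofactor C_20 = -20
Want det = 0: 220 + (v - -3) * -20 = 0
  (v - -3) = -220 / -20 = 11
  v = -3 + (11) = 8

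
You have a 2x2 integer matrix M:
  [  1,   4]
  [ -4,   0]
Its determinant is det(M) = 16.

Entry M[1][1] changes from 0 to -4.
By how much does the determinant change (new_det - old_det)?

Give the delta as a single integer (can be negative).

Cofactor C_11 = 1
Entry delta = -4 - 0 = -4
Det delta = entry_delta * cofactor = -4 * 1 = -4

Answer: -4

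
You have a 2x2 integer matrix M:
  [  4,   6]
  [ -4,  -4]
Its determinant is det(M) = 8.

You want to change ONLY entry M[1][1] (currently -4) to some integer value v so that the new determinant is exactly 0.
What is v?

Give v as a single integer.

det is linear in entry M[1][1]: det = old_det + (v - -4) * C_11
Cofactor C_11 = 4
Want det = 0: 8 + (v - -4) * 4 = 0
  (v - -4) = -8 / 4 = -2
  v = -4 + (-2) = -6

Answer: -6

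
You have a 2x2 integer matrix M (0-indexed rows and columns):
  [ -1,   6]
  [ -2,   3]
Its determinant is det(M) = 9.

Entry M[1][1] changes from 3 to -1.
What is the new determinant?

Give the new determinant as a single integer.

det is linear in row 1: changing M[1][1] by delta changes det by delta * cofactor(1,1).
Cofactor C_11 = (-1)^(1+1) * minor(1,1) = -1
Entry delta = -1 - 3 = -4
Det delta = -4 * -1 = 4
New det = 9 + 4 = 13

Answer: 13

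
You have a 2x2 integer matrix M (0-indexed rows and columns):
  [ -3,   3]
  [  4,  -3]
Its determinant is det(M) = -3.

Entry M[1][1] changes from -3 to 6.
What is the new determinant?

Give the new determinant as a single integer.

Answer: -30

Derivation:
det is linear in row 1: changing M[1][1] by delta changes det by delta * cofactor(1,1).
Cofactor C_11 = (-1)^(1+1) * minor(1,1) = -3
Entry delta = 6 - -3 = 9
Det delta = 9 * -3 = -27
New det = -3 + -27 = -30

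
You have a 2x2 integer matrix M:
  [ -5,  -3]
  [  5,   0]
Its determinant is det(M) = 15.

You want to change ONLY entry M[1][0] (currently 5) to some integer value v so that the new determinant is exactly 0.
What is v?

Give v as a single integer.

det is linear in entry M[1][0]: det = old_det + (v - 5) * C_10
Cofactor C_10 = 3
Want det = 0: 15 + (v - 5) * 3 = 0
  (v - 5) = -15 / 3 = -5
  v = 5 + (-5) = 0

Answer: 0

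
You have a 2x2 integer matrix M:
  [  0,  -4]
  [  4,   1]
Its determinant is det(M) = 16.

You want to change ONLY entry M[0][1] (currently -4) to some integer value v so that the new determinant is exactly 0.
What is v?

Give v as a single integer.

Answer: 0

Derivation:
det is linear in entry M[0][1]: det = old_det + (v - -4) * C_01
Cofactor C_01 = -4
Want det = 0: 16 + (v - -4) * -4 = 0
  (v - -4) = -16 / -4 = 4
  v = -4 + (4) = 0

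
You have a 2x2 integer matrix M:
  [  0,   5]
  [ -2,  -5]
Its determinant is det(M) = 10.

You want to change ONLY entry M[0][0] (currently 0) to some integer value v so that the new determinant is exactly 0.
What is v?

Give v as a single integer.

Answer: 2

Derivation:
det is linear in entry M[0][0]: det = old_det + (v - 0) * C_00
Cofactor C_00 = -5
Want det = 0: 10 + (v - 0) * -5 = 0
  (v - 0) = -10 / -5 = 2
  v = 0 + (2) = 2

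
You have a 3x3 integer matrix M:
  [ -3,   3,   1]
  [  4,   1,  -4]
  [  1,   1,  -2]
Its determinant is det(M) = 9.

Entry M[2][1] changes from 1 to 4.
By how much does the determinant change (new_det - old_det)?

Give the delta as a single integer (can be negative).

Cofactor C_21 = -8
Entry delta = 4 - 1 = 3
Det delta = entry_delta * cofactor = 3 * -8 = -24

Answer: -24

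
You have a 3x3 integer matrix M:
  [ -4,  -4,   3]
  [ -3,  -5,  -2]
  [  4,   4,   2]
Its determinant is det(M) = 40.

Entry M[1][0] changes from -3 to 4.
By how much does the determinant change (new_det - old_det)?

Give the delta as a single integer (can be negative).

Cofactor C_10 = 20
Entry delta = 4 - -3 = 7
Det delta = entry_delta * cofactor = 7 * 20 = 140

Answer: 140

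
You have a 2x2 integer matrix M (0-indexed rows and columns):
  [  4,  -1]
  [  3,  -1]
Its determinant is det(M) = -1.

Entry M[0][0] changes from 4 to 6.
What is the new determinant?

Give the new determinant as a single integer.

Answer: -3

Derivation:
det is linear in row 0: changing M[0][0] by delta changes det by delta * cofactor(0,0).
Cofactor C_00 = (-1)^(0+0) * minor(0,0) = -1
Entry delta = 6 - 4 = 2
Det delta = 2 * -1 = -2
New det = -1 + -2 = -3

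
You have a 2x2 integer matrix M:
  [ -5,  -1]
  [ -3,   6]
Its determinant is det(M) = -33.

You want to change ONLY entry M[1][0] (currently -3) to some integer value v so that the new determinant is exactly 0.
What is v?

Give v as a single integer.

Answer: 30

Derivation:
det is linear in entry M[1][0]: det = old_det + (v - -3) * C_10
Cofactor C_10 = 1
Want det = 0: -33 + (v - -3) * 1 = 0
  (v - -3) = 33 / 1 = 33
  v = -3 + (33) = 30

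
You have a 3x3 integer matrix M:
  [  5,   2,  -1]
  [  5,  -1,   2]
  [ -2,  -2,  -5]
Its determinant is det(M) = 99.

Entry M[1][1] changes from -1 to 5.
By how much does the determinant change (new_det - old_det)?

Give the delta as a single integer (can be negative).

Answer: -162

Derivation:
Cofactor C_11 = -27
Entry delta = 5 - -1 = 6
Det delta = entry_delta * cofactor = 6 * -27 = -162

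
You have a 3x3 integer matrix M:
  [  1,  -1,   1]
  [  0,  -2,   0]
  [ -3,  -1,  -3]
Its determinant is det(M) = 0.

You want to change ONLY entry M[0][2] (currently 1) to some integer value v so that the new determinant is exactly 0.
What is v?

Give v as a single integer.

det is linear in entry M[0][2]: det = old_det + (v - 1) * C_02
Cofactor C_02 = -6
Want det = 0: 0 + (v - 1) * -6 = 0
  (v - 1) = 0 / -6 = 0
  v = 1 + (0) = 1

Answer: 1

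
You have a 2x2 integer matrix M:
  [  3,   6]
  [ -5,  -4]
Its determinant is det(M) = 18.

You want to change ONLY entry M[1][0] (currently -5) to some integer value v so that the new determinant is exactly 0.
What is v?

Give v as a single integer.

Answer: -2

Derivation:
det is linear in entry M[1][0]: det = old_det + (v - -5) * C_10
Cofactor C_10 = -6
Want det = 0: 18 + (v - -5) * -6 = 0
  (v - -5) = -18 / -6 = 3
  v = -5 + (3) = -2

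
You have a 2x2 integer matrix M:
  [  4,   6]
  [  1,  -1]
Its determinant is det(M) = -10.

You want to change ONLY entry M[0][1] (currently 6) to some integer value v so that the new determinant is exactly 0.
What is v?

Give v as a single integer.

Answer: -4

Derivation:
det is linear in entry M[0][1]: det = old_det + (v - 6) * C_01
Cofactor C_01 = -1
Want det = 0: -10 + (v - 6) * -1 = 0
  (v - 6) = 10 / -1 = -10
  v = 6 + (-10) = -4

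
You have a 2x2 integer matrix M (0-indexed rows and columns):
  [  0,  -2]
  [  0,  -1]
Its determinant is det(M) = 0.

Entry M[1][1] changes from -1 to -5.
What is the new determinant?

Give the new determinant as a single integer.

Answer: 0

Derivation:
det is linear in row 1: changing M[1][1] by delta changes det by delta * cofactor(1,1).
Cofactor C_11 = (-1)^(1+1) * minor(1,1) = 0
Entry delta = -5 - -1 = -4
Det delta = -4 * 0 = 0
New det = 0 + 0 = 0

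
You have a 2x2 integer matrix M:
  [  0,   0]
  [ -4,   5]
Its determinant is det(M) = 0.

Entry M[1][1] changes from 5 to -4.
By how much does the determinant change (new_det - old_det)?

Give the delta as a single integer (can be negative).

Cofactor C_11 = 0
Entry delta = -4 - 5 = -9
Det delta = entry_delta * cofactor = -9 * 0 = 0

Answer: 0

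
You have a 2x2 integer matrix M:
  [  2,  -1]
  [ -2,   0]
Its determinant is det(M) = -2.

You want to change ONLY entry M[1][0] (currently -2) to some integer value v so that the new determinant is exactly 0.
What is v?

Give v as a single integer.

Answer: 0

Derivation:
det is linear in entry M[1][0]: det = old_det + (v - -2) * C_10
Cofactor C_10 = 1
Want det = 0: -2 + (v - -2) * 1 = 0
  (v - -2) = 2 / 1 = 2
  v = -2 + (2) = 0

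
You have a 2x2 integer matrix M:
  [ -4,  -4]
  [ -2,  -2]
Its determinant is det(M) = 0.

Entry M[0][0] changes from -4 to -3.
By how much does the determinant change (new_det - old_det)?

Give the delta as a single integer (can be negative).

Answer: -2

Derivation:
Cofactor C_00 = -2
Entry delta = -3 - -4 = 1
Det delta = entry_delta * cofactor = 1 * -2 = -2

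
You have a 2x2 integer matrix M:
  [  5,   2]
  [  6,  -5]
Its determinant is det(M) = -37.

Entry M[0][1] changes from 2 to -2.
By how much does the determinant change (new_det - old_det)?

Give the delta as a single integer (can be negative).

Answer: 24

Derivation:
Cofactor C_01 = -6
Entry delta = -2 - 2 = -4
Det delta = entry_delta * cofactor = -4 * -6 = 24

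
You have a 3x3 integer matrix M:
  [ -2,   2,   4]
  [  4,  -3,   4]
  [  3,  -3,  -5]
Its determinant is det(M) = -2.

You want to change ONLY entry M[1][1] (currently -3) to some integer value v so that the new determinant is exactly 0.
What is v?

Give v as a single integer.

det is linear in entry M[1][1]: det = old_det + (v - -3) * C_11
Cofactor C_11 = -2
Want det = 0: -2 + (v - -3) * -2 = 0
  (v - -3) = 2 / -2 = -1
  v = -3 + (-1) = -4

Answer: -4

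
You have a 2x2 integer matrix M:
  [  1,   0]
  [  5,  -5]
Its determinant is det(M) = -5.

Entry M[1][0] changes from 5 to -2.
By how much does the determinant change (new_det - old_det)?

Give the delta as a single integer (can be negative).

Answer: 0

Derivation:
Cofactor C_10 = 0
Entry delta = -2 - 5 = -7
Det delta = entry_delta * cofactor = -7 * 0 = 0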